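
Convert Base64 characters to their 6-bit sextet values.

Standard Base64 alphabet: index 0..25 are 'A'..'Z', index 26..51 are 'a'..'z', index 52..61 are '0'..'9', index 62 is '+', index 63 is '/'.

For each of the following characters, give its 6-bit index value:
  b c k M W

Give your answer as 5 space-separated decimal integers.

'b': a..z range, 26 + ord('b') − ord('a') = 27
'c': a..z range, 26 + ord('c') − ord('a') = 28
'k': a..z range, 26 + ord('k') − ord('a') = 36
'M': A..Z range, ord('M') − ord('A') = 12
'W': A..Z range, ord('W') − ord('A') = 22

Answer: 27 28 36 12 22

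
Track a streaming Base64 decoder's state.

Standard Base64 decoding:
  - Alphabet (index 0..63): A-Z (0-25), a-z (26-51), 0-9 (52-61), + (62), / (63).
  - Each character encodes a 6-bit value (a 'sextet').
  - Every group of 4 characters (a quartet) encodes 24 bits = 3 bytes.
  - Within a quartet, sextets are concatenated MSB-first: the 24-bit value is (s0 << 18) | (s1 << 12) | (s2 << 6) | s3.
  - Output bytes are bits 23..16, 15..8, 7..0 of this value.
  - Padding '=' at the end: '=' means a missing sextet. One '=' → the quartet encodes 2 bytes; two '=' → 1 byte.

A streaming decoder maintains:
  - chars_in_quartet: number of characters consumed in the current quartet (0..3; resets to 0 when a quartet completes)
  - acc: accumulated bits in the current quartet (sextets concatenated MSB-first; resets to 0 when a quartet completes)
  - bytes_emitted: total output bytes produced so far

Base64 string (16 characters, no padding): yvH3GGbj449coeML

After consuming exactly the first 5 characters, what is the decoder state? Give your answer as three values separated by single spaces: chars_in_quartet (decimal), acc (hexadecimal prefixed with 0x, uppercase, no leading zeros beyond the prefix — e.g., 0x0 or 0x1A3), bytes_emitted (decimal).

Answer: 1 0x6 3

Derivation:
After char 0 ('y'=50): chars_in_quartet=1 acc=0x32 bytes_emitted=0
After char 1 ('v'=47): chars_in_quartet=2 acc=0xCAF bytes_emitted=0
After char 2 ('H'=7): chars_in_quartet=3 acc=0x32BC7 bytes_emitted=0
After char 3 ('3'=55): chars_in_quartet=4 acc=0xCAF1F7 -> emit CA F1 F7, reset; bytes_emitted=3
After char 4 ('G'=6): chars_in_quartet=1 acc=0x6 bytes_emitted=3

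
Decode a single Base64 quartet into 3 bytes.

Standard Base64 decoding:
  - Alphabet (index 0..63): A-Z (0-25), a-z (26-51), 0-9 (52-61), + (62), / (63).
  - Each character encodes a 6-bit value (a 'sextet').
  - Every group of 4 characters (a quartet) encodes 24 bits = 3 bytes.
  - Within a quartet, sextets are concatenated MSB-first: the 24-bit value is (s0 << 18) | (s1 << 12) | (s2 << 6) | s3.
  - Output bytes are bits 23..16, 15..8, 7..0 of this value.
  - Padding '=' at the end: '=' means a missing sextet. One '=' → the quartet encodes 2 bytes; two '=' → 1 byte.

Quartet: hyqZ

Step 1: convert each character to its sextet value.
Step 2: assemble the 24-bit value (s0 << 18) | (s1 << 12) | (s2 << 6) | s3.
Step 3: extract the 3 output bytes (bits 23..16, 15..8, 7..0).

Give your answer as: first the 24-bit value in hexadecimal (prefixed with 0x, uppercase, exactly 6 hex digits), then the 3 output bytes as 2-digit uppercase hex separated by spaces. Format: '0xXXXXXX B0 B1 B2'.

Sextets: h=33, y=50, q=42, Z=25
24-bit: (33<<18) | (50<<12) | (42<<6) | 25
      = 0x840000 | 0x032000 | 0x000A80 | 0x000019
      = 0x872A99
Bytes: (v>>16)&0xFF=87, (v>>8)&0xFF=2A, v&0xFF=99

Answer: 0x872A99 87 2A 99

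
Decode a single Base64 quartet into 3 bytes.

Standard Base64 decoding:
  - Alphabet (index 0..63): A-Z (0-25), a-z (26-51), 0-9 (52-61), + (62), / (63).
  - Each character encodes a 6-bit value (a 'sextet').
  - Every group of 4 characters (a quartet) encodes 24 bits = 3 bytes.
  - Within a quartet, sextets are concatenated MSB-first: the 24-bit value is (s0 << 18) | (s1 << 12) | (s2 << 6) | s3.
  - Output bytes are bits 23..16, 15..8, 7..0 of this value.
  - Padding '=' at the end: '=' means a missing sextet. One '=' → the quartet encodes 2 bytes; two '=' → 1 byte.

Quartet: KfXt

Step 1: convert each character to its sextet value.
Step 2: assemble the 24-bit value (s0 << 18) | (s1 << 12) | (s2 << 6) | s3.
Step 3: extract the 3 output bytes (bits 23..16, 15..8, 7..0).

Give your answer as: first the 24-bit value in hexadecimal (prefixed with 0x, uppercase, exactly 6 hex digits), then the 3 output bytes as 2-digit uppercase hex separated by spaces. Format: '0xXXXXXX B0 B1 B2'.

Answer: 0x29F5ED 29 F5 ED

Derivation:
Sextets: K=10, f=31, X=23, t=45
24-bit: (10<<18) | (31<<12) | (23<<6) | 45
      = 0x280000 | 0x01F000 | 0x0005C0 | 0x00002D
      = 0x29F5ED
Bytes: (v>>16)&0xFF=29, (v>>8)&0xFF=F5, v&0xFF=ED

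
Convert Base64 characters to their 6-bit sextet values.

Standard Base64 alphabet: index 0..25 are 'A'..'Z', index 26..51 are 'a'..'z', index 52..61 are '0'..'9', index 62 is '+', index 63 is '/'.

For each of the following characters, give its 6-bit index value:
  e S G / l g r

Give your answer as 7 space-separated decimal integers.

'e': a..z range, 26 + ord('e') − ord('a') = 30
'S': A..Z range, ord('S') − ord('A') = 18
'G': A..Z range, ord('G') − ord('A') = 6
'/': index 63
'l': a..z range, 26 + ord('l') − ord('a') = 37
'g': a..z range, 26 + ord('g') − ord('a') = 32
'r': a..z range, 26 + ord('r') − ord('a') = 43

Answer: 30 18 6 63 37 32 43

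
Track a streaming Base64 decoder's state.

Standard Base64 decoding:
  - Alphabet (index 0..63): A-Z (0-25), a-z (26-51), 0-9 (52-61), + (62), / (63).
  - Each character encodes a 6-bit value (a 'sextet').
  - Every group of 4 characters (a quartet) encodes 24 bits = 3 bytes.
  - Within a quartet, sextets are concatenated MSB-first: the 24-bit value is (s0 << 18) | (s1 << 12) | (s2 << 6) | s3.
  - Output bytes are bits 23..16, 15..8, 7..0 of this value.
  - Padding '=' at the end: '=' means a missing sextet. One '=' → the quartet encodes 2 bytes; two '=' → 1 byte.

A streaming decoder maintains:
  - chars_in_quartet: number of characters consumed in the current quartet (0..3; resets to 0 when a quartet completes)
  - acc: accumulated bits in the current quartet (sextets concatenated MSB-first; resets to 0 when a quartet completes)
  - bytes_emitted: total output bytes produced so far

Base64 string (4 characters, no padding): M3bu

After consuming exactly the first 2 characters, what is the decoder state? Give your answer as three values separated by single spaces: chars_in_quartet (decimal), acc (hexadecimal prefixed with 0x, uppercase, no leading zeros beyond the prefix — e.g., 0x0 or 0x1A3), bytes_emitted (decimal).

Answer: 2 0x337 0

Derivation:
After char 0 ('M'=12): chars_in_quartet=1 acc=0xC bytes_emitted=0
After char 1 ('3'=55): chars_in_quartet=2 acc=0x337 bytes_emitted=0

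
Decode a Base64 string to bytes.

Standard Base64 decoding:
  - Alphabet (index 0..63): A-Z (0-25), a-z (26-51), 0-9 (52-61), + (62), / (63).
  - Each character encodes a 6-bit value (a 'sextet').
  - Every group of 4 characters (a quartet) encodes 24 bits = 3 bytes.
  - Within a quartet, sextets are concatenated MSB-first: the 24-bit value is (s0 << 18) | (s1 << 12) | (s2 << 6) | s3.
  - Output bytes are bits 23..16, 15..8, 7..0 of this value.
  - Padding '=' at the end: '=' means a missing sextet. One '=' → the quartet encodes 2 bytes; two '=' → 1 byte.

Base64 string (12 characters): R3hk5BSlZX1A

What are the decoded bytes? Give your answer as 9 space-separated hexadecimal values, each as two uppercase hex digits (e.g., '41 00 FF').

Answer: 47 78 64 E4 14 A5 65 7D 40

Derivation:
After char 0 ('R'=17): chars_in_quartet=1 acc=0x11 bytes_emitted=0
After char 1 ('3'=55): chars_in_quartet=2 acc=0x477 bytes_emitted=0
After char 2 ('h'=33): chars_in_quartet=3 acc=0x11DE1 bytes_emitted=0
After char 3 ('k'=36): chars_in_quartet=4 acc=0x477864 -> emit 47 78 64, reset; bytes_emitted=3
After char 4 ('5'=57): chars_in_quartet=1 acc=0x39 bytes_emitted=3
After char 5 ('B'=1): chars_in_quartet=2 acc=0xE41 bytes_emitted=3
After char 6 ('S'=18): chars_in_quartet=3 acc=0x39052 bytes_emitted=3
After char 7 ('l'=37): chars_in_quartet=4 acc=0xE414A5 -> emit E4 14 A5, reset; bytes_emitted=6
After char 8 ('Z'=25): chars_in_quartet=1 acc=0x19 bytes_emitted=6
After char 9 ('X'=23): chars_in_quartet=2 acc=0x657 bytes_emitted=6
After char 10 ('1'=53): chars_in_quartet=3 acc=0x195F5 bytes_emitted=6
After char 11 ('A'=0): chars_in_quartet=4 acc=0x657D40 -> emit 65 7D 40, reset; bytes_emitted=9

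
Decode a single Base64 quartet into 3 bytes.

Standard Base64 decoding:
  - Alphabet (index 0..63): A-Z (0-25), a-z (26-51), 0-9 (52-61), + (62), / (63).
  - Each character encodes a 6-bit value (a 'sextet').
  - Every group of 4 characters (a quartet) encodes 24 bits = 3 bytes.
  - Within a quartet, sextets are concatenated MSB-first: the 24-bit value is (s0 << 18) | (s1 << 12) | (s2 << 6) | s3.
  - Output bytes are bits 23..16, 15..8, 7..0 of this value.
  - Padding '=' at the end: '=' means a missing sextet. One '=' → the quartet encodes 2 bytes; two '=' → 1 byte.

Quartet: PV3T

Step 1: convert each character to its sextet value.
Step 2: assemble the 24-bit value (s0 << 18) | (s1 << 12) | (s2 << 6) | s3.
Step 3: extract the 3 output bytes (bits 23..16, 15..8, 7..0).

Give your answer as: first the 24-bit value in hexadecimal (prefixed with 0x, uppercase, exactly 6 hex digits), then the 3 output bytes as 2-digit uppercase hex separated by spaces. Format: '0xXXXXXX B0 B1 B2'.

Sextets: P=15, V=21, 3=55, T=19
24-bit: (15<<18) | (21<<12) | (55<<6) | 19
      = 0x3C0000 | 0x015000 | 0x000DC0 | 0x000013
      = 0x3D5DD3
Bytes: (v>>16)&0xFF=3D, (v>>8)&0xFF=5D, v&0xFF=D3

Answer: 0x3D5DD3 3D 5D D3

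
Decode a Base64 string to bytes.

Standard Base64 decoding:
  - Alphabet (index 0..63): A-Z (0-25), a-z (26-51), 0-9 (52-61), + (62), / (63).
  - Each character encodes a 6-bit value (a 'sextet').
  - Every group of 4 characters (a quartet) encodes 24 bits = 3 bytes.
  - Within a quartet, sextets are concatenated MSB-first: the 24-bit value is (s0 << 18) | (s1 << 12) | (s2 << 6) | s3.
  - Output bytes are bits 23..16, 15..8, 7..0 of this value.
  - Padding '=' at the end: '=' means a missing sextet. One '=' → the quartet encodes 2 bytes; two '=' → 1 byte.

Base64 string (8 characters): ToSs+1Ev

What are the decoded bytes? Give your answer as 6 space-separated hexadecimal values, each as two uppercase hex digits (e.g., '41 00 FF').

After char 0 ('T'=19): chars_in_quartet=1 acc=0x13 bytes_emitted=0
After char 1 ('o'=40): chars_in_quartet=2 acc=0x4E8 bytes_emitted=0
After char 2 ('S'=18): chars_in_quartet=3 acc=0x13A12 bytes_emitted=0
After char 3 ('s'=44): chars_in_quartet=4 acc=0x4E84AC -> emit 4E 84 AC, reset; bytes_emitted=3
After char 4 ('+'=62): chars_in_quartet=1 acc=0x3E bytes_emitted=3
After char 5 ('1'=53): chars_in_quartet=2 acc=0xFB5 bytes_emitted=3
After char 6 ('E'=4): chars_in_quartet=3 acc=0x3ED44 bytes_emitted=3
After char 7 ('v'=47): chars_in_quartet=4 acc=0xFB512F -> emit FB 51 2F, reset; bytes_emitted=6

Answer: 4E 84 AC FB 51 2F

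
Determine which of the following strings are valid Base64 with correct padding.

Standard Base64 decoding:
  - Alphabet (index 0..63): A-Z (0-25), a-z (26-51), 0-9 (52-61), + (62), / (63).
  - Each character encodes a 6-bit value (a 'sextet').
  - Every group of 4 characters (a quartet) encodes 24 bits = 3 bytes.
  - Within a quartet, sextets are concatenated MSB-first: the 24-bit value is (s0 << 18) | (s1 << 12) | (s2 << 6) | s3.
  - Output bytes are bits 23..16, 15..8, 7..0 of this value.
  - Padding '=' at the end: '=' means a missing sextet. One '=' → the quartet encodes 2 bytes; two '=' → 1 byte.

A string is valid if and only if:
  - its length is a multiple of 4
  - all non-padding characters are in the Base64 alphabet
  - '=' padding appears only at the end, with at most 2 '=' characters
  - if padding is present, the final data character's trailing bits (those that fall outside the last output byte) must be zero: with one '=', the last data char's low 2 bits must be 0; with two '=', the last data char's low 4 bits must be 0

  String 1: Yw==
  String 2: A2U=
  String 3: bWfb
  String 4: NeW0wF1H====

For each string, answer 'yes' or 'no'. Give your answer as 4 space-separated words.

Answer: yes yes yes no

Derivation:
String 1: 'Yw==' → valid
String 2: 'A2U=' → valid
String 3: 'bWfb' → valid
String 4: 'NeW0wF1H====' → invalid (4 pad chars (max 2))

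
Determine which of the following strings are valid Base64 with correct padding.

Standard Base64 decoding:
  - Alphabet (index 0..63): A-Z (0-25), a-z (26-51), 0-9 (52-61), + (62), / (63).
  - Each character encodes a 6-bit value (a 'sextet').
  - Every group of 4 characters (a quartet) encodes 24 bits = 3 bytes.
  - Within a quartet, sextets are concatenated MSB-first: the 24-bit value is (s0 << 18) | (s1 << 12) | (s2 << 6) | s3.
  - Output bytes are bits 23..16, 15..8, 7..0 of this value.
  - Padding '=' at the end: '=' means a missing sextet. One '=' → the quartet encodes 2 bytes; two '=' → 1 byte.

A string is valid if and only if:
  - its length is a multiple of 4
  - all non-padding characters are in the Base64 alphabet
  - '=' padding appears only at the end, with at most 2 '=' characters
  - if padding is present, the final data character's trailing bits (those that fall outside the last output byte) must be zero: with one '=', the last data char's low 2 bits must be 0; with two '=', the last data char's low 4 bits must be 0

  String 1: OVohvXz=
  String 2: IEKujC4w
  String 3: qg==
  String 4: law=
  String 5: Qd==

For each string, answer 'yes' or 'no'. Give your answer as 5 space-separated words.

Answer: no yes yes yes no

Derivation:
String 1: 'OVohvXz=' → invalid (bad trailing bits)
String 2: 'IEKujC4w' → valid
String 3: 'qg==' → valid
String 4: 'law=' → valid
String 5: 'Qd==' → invalid (bad trailing bits)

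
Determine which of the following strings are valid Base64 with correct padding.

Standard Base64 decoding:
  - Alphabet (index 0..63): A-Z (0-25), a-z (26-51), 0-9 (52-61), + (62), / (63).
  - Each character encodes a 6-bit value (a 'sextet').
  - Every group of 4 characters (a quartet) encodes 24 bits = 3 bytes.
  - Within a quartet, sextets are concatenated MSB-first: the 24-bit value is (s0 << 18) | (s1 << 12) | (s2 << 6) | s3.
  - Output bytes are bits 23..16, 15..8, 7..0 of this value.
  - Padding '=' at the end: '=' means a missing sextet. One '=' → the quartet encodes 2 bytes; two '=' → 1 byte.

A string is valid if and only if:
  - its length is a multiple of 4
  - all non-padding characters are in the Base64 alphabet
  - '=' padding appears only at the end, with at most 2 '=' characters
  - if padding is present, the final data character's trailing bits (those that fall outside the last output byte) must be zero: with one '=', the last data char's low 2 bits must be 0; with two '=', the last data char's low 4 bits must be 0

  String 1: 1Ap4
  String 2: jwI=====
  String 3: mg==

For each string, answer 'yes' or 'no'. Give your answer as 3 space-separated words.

Answer: yes no yes

Derivation:
String 1: '1Ap4' → valid
String 2: 'jwI=====' → invalid (5 pad chars (max 2))
String 3: 'mg==' → valid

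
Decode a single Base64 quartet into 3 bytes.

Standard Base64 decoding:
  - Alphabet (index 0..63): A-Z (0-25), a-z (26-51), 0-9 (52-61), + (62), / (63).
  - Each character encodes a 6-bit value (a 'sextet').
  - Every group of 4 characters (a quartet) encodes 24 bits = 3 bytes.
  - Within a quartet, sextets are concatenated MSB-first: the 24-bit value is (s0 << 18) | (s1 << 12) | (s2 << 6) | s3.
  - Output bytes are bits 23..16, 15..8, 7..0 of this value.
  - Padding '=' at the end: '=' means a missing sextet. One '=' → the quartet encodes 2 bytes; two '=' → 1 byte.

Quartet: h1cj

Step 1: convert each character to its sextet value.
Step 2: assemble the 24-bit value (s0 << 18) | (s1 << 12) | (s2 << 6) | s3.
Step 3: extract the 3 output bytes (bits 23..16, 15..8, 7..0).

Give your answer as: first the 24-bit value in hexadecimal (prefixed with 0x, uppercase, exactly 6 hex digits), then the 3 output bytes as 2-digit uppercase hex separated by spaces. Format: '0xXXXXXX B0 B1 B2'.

Sextets: h=33, 1=53, c=28, j=35
24-bit: (33<<18) | (53<<12) | (28<<6) | 35
      = 0x840000 | 0x035000 | 0x000700 | 0x000023
      = 0x875723
Bytes: (v>>16)&0xFF=87, (v>>8)&0xFF=57, v&0xFF=23

Answer: 0x875723 87 57 23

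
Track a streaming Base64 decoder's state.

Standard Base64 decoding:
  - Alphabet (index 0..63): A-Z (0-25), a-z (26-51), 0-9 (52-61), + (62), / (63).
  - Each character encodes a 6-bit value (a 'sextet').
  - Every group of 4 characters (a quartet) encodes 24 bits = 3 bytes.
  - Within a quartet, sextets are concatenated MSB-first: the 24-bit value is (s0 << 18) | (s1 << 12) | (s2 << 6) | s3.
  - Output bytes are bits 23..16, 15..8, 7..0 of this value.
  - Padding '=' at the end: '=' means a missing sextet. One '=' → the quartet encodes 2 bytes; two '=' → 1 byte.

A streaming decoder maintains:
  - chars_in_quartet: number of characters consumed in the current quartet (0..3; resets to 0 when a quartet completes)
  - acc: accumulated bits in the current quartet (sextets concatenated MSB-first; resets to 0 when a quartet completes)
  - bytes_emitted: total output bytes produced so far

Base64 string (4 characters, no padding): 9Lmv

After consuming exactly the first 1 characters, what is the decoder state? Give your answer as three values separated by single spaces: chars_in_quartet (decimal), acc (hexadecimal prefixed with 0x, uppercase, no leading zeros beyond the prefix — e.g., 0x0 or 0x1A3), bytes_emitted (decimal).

Answer: 1 0x3D 0

Derivation:
After char 0 ('9'=61): chars_in_quartet=1 acc=0x3D bytes_emitted=0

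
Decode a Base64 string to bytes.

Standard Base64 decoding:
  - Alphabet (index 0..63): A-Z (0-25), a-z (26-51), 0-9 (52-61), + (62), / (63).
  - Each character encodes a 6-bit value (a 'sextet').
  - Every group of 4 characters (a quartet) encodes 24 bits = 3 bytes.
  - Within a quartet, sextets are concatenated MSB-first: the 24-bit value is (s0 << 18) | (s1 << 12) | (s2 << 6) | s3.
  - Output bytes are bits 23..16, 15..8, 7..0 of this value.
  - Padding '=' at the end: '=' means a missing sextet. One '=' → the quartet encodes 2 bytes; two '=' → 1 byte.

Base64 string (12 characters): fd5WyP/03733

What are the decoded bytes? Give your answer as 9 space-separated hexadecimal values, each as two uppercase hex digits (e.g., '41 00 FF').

Answer: 7D DE 56 C8 FF F4 DF BD F7

Derivation:
After char 0 ('f'=31): chars_in_quartet=1 acc=0x1F bytes_emitted=0
After char 1 ('d'=29): chars_in_quartet=2 acc=0x7DD bytes_emitted=0
After char 2 ('5'=57): chars_in_quartet=3 acc=0x1F779 bytes_emitted=0
After char 3 ('W'=22): chars_in_quartet=4 acc=0x7DDE56 -> emit 7D DE 56, reset; bytes_emitted=3
After char 4 ('y'=50): chars_in_quartet=1 acc=0x32 bytes_emitted=3
After char 5 ('P'=15): chars_in_quartet=2 acc=0xC8F bytes_emitted=3
After char 6 ('/'=63): chars_in_quartet=3 acc=0x323FF bytes_emitted=3
After char 7 ('0'=52): chars_in_quartet=4 acc=0xC8FFF4 -> emit C8 FF F4, reset; bytes_emitted=6
After char 8 ('3'=55): chars_in_quartet=1 acc=0x37 bytes_emitted=6
After char 9 ('7'=59): chars_in_quartet=2 acc=0xDFB bytes_emitted=6
After char 10 ('3'=55): chars_in_quartet=3 acc=0x37EF7 bytes_emitted=6
After char 11 ('3'=55): chars_in_quartet=4 acc=0xDFBDF7 -> emit DF BD F7, reset; bytes_emitted=9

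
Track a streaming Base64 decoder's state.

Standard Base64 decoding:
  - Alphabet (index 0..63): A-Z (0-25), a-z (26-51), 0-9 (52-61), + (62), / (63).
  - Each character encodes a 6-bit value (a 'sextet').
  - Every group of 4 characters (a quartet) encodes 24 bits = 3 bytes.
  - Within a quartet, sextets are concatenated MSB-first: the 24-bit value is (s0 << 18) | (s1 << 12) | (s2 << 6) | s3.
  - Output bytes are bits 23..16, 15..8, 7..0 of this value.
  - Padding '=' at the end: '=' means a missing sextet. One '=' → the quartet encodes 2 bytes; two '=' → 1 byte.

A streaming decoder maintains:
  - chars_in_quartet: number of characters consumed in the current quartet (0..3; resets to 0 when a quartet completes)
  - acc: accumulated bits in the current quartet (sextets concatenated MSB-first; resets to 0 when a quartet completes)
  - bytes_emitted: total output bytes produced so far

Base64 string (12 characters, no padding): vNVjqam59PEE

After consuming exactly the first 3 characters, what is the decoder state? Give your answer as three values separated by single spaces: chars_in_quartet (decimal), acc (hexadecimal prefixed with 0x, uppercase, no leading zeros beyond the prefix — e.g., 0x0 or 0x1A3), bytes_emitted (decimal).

After char 0 ('v'=47): chars_in_quartet=1 acc=0x2F bytes_emitted=0
After char 1 ('N'=13): chars_in_quartet=2 acc=0xBCD bytes_emitted=0
After char 2 ('V'=21): chars_in_quartet=3 acc=0x2F355 bytes_emitted=0

Answer: 3 0x2F355 0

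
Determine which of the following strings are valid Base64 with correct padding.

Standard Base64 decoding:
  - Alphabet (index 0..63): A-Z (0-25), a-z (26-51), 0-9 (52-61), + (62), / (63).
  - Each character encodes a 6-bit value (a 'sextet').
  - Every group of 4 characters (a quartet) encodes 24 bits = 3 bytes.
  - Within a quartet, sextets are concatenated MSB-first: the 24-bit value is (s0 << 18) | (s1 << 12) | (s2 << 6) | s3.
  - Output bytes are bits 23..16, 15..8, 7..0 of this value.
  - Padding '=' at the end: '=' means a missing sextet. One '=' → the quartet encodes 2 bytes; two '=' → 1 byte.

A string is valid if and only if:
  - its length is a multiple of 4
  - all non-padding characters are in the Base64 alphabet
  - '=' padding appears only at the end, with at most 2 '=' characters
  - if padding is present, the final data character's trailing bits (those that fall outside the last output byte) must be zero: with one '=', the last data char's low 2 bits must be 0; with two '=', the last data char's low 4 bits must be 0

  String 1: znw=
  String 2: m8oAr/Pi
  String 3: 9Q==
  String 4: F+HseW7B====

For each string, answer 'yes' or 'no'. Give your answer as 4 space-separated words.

String 1: 'znw=' → valid
String 2: 'm8oAr/Pi' → valid
String 3: '9Q==' → valid
String 4: 'F+HseW7B====' → invalid (4 pad chars (max 2))

Answer: yes yes yes no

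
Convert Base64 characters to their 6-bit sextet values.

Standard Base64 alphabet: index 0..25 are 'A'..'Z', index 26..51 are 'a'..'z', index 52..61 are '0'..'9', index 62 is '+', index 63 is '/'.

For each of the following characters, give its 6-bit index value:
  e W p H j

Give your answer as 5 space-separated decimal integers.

Answer: 30 22 41 7 35

Derivation:
'e': a..z range, 26 + ord('e') − ord('a') = 30
'W': A..Z range, ord('W') − ord('A') = 22
'p': a..z range, 26 + ord('p') − ord('a') = 41
'H': A..Z range, ord('H') − ord('A') = 7
'j': a..z range, 26 + ord('j') − ord('a') = 35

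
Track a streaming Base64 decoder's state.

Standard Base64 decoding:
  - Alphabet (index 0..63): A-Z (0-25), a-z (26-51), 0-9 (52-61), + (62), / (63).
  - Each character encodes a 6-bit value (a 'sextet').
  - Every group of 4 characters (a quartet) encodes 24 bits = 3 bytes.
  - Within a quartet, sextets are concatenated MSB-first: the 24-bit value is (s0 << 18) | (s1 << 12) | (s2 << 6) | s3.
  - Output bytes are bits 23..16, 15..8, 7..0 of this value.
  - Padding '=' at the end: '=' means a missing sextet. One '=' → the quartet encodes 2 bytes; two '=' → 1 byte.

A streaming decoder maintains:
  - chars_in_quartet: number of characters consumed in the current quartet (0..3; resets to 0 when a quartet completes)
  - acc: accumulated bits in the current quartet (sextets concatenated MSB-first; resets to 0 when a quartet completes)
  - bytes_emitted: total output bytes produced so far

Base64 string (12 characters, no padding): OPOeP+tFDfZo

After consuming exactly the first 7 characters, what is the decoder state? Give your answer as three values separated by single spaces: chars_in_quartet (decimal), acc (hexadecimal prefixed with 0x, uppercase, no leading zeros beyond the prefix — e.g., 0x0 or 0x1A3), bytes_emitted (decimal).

After char 0 ('O'=14): chars_in_quartet=1 acc=0xE bytes_emitted=0
After char 1 ('P'=15): chars_in_quartet=2 acc=0x38F bytes_emitted=0
After char 2 ('O'=14): chars_in_quartet=3 acc=0xE3CE bytes_emitted=0
After char 3 ('e'=30): chars_in_quartet=4 acc=0x38F39E -> emit 38 F3 9E, reset; bytes_emitted=3
After char 4 ('P'=15): chars_in_quartet=1 acc=0xF bytes_emitted=3
After char 5 ('+'=62): chars_in_quartet=2 acc=0x3FE bytes_emitted=3
After char 6 ('t'=45): chars_in_quartet=3 acc=0xFFAD bytes_emitted=3

Answer: 3 0xFFAD 3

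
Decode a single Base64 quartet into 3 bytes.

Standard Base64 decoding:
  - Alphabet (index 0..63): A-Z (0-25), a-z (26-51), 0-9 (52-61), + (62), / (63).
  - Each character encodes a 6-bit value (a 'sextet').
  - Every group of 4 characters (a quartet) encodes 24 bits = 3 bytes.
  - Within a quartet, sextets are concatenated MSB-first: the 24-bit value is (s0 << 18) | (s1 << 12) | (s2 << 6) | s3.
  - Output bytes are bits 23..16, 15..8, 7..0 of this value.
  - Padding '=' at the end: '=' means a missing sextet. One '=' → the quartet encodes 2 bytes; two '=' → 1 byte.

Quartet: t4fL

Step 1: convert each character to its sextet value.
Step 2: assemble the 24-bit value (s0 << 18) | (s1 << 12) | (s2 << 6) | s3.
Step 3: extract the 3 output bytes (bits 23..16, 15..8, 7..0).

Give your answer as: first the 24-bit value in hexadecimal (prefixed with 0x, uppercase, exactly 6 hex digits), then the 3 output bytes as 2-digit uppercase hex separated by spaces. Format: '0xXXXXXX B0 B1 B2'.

Sextets: t=45, 4=56, f=31, L=11
24-bit: (45<<18) | (56<<12) | (31<<6) | 11
      = 0xB40000 | 0x038000 | 0x0007C0 | 0x00000B
      = 0xB787CB
Bytes: (v>>16)&0xFF=B7, (v>>8)&0xFF=87, v&0xFF=CB

Answer: 0xB787CB B7 87 CB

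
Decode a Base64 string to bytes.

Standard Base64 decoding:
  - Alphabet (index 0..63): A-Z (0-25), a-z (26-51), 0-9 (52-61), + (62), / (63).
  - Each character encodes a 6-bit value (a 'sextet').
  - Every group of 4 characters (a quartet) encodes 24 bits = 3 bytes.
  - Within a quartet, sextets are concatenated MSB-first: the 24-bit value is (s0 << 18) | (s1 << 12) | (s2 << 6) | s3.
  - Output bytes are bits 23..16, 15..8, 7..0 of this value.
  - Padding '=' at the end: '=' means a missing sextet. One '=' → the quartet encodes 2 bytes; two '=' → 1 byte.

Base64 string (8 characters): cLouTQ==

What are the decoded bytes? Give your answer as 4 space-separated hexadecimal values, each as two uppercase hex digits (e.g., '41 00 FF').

After char 0 ('c'=28): chars_in_quartet=1 acc=0x1C bytes_emitted=0
After char 1 ('L'=11): chars_in_quartet=2 acc=0x70B bytes_emitted=0
After char 2 ('o'=40): chars_in_quartet=3 acc=0x1C2E8 bytes_emitted=0
After char 3 ('u'=46): chars_in_quartet=4 acc=0x70BA2E -> emit 70 BA 2E, reset; bytes_emitted=3
After char 4 ('T'=19): chars_in_quartet=1 acc=0x13 bytes_emitted=3
After char 5 ('Q'=16): chars_in_quartet=2 acc=0x4D0 bytes_emitted=3
Padding '==': partial quartet acc=0x4D0 -> emit 4D; bytes_emitted=4

Answer: 70 BA 2E 4D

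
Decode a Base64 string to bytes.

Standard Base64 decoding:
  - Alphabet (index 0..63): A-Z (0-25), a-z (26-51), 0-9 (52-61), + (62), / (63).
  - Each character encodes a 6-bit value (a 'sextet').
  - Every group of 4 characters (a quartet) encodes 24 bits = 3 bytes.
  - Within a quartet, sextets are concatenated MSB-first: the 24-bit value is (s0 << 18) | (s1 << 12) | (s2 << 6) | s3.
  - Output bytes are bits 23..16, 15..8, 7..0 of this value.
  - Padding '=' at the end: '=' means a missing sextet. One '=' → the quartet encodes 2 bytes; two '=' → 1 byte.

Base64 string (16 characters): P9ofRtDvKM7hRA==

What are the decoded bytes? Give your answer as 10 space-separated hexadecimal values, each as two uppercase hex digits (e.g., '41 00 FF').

Answer: 3F DA 1F 46 D0 EF 28 CE E1 44

Derivation:
After char 0 ('P'=15): chars_in_quartet=1 acc=0xF bytes_emitted=0
After char 1 ('9'=61): chars_in_quartet=2 acc=0x3FD bytes_emitted=0
After char 2 ('o'=40): chars_in_quartet=3 acc=0xFF68 bytes_emitted=0
After char 3 ('f'=31): chars_in_quartet=4 acc=0x3FDA1F -> emit 3F DA 1F, reset; bytes_emitted=3
After char 4 ('R'=17): chars_in_quartet=1 acc=0x11 bytes_emitted=3
After char 5 ('t'=45): chars_in_quartet=2 acc=0x46D bytes_emitted=3
After char 6 ('D'=3): chars_in_quartet=3 acc=0x11B43 bytes_emitted=3
After char 7 ('v'=47): chars_in_quartet=4 acc=0x46D0EF -> emit 46 D0 EF, reset; bytes_emitted=6
After char 8 ('K'=10): chars_in_quartet=1 acc=0xA bytes_emitted=6
After char 9 ('M'=12): chars_in_quartet=2 acc=0x28C bytes_emitted=6
After char 10 ('7'=59): chars_in_quartet=3 acc=0xA33B bytes_emitted=6
After char 11 ('h'=33): chars_in_quartet=4 acc=0x28CEE1 -> emit 28 CE E1, reset; bytes_emitted=9
After char 12 ('R'=17): chars_in_quartet=1 acc=0x11 bytes_emitted=9
After char 13 ('A'=0): chars_in_quartet=2 acc=0x440 bytes_emitted=9
Padding '==': partial quartet acc=0x440 -> emit 44; bytes_emitted=10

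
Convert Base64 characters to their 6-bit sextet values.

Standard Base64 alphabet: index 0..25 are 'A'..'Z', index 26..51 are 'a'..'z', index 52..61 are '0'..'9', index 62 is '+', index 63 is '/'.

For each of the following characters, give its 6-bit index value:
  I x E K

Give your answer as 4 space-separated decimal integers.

Answer: 8 49 4 10

Derivation:
'I': A..Z range, ord('I') − ord('A') = 8
'x': a..z range, 26 + ord('x') − ord('a') = 49
'E': A..Z range, ord('E') − ord('A') = 4
'K': A..Z range, ord('K') − ord('A') = 10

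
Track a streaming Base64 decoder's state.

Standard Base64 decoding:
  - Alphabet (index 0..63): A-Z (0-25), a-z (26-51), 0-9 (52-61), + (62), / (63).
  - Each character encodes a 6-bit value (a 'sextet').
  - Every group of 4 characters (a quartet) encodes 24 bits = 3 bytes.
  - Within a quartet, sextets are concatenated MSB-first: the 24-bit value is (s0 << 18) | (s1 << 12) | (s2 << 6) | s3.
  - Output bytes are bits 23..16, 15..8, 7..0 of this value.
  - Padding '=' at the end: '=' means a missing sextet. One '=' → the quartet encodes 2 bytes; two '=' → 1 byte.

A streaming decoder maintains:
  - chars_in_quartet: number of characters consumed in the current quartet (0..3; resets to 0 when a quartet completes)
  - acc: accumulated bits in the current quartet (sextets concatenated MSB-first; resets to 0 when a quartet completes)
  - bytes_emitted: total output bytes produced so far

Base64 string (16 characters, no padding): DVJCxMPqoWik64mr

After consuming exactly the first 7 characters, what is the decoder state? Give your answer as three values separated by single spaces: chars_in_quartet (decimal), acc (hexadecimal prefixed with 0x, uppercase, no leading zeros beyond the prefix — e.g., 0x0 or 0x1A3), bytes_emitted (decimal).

After char 0 ('D'=3): chars_in_quartet=1 acc=0x3 bytes_emitted=0
After char 1 ('V'=21): chars_in_quartet=2 acc=0xD5 bytes_emitted=0
After char 2 ('J'=9): chars_in_quartet=3 acc=0x3549 bytes_emitted=0
After char 3 ('C'=2): chars_in_quartet=4 acc=0xD5242 -> emit 0D 52 42, reset; bytes_emitted=3
After char 4 ('x'=49): chars_in_quartet=1 acc=0x31 bytes_emitted=3
After char 5 ('M'=12): chars_in_quartet=2 acc=0xC4C bytes_emitted=3
After char 6 ('P'=15): chars_in_quartet=3 acc=0x3130F bytes_emitted=3

Answer: 3 0x3130F 3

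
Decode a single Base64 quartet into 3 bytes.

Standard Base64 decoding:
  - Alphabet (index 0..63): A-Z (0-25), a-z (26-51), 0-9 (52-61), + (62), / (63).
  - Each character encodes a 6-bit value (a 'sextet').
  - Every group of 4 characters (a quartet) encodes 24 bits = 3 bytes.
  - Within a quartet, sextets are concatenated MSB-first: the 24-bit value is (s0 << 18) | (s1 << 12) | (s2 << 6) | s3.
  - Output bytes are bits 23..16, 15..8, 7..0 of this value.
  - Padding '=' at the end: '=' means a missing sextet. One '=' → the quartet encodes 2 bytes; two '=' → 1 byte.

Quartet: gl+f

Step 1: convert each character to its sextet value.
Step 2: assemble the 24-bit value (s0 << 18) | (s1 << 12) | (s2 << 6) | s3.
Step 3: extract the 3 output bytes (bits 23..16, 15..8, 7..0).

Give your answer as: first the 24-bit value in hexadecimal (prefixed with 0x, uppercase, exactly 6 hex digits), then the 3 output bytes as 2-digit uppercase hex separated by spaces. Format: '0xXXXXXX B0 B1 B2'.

Sextets: g=32, l=37, +=62, f=31
24-bit: (32<<18) | (37<<12) | (62<<6) | 31
      = 0x800000 | 0x025000 | 0x000F80 | 0x00001F
      = 0x825F9F
Bytes: (v>>16)&0xFF=82, (v>>8)&0xFF=5F, v&0xFF=9F

Answer: 0x825F9F 82 5F 9F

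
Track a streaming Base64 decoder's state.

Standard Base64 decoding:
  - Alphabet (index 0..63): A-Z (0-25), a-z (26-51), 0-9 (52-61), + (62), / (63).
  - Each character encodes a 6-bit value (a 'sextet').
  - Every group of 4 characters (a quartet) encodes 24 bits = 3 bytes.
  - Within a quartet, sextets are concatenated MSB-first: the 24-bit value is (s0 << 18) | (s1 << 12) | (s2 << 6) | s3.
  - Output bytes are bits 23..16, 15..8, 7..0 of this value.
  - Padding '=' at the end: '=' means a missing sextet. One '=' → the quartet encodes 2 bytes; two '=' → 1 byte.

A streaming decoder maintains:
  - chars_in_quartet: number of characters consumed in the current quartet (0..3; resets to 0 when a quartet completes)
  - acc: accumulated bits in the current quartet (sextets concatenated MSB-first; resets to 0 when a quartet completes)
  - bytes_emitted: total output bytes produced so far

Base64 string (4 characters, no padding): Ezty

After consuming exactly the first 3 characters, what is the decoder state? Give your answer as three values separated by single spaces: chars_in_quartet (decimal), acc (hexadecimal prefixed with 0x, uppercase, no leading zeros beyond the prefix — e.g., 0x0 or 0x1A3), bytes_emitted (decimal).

Answer: 3 0x4CED 0

Derivation:
After char 0 ('E'=4): chars_in_quartet=1 acc=0x4 bytes_emitted=0
After char 1 ('z'=51): chars_in_quartet=2 acc=0x133 bytes_emitted=0
After char 2 ('t'=45): chars_in_quartet=3 acc=0x4CED bytes_emitted=0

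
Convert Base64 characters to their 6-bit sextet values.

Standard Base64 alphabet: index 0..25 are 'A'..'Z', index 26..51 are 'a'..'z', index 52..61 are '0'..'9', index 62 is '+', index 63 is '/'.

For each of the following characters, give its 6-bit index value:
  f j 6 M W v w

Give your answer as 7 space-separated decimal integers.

'f': a..z range, 26 + ord('f') − ord('a') = 31
'j': a..z range, 26 + ord('j') − ord('a') = 35
'6': 0..9 range, 52 + ord('6') − ord('0') = 58
'M': A..Z range, ord('M') − ord('A') = 12
'W': A..Z range, ord('W') − ord('A') = 22
'v': a..z range, 26 + ord('v') − ord('a') = 47
'w': a..z range, 26 + ord('w') − ord('a') = 48

Answer: 31 35 58 12 22 47 48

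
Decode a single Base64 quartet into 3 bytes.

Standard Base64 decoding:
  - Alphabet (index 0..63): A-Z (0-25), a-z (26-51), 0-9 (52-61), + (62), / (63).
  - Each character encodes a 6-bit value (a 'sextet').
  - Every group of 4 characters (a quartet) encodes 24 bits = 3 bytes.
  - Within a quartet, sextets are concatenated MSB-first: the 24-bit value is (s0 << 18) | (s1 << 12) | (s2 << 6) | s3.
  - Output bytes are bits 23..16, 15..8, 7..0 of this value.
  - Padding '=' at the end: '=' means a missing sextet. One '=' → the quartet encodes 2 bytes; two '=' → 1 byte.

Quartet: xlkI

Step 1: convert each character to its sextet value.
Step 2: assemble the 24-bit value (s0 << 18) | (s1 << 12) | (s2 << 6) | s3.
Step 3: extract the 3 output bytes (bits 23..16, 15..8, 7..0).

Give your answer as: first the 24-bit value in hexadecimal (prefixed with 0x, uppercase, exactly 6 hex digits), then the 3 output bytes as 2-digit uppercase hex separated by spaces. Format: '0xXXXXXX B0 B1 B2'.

Answer: 0xC65908 C6 59 08

Derivation:
Sextets: x=49, l=37, k=36, I=8
24-bit: (49<<18) | (37<<12) | (36<<6) | 8
      = 0xC40000 | 0x025000 | 0x000900 | 0x000008
      = 0xC65908
Bytes: (v>>16)&0xFF=C6, (v>>8)&0xFF=59, v&0xFF=08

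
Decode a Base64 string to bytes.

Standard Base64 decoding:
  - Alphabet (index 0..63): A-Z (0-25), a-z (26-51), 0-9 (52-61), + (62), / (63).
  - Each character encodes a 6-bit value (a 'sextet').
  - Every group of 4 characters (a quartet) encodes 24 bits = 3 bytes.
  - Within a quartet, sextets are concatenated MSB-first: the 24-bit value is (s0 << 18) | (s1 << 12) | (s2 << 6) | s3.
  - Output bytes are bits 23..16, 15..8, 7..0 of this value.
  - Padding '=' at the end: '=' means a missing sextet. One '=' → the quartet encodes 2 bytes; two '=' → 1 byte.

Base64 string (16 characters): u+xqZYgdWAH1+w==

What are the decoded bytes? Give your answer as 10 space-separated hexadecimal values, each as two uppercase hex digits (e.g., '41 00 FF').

After char 0 ('u'=46): chars_in_quartet=1 acc=0x2E bytes_emitted=0
After char 1 ('+'=62): chars_in_quartet=2 acc=0xBBE bytes_emitted=0
After char 2 ('x'=49): chars_in_quartet=3 acc=0x2EFB1 bytes_emitted=0
After char 3 ('q'=42): chars_in_quartet=4 acc=0xBBEC6A -> emit BB EC 6A, reset; bytes_emitted=3
After char 4 ('Z'=25): chars_in_quartet=1 acc=0x19 bytes_emitted=3
After char 5 ('Y'=24): chars_in_quartet=2 acc=0x658 bytes_emitted=3
After char 6 ('g'=32): chars_in_quartet=3 acc=0x19620 bytes_emitted=3
After char 7 ('d'=29): chars_in_quartet=4 acc=0x65881D -> emit 65 88 1D, reset; bytes_emitted=6
After char 8 ('W'=22): chars_in_quartet=1 acc=0x16 bytes_emitted=6
After char 9 ('A'=0): chars_in_quartet=2 acc=0x580 bytes_emitted=6
After char 10 ('H'=7): chars_in_quartet=3 acc=0x16007 bytes_emitted=6
After char 11 ('1'=53): chars_in_quartet=4 acc=0x5801F5 -> emit 58 01 F5, reset; bytes_emitted=9
After char 12 ('+'=62): chars_in_quartet=1 acc=0x3E bytes_emitted=9
After char 13 ('w'=48): chars_in_quartet=2 acc=0xFB0 bytes_emitted=9
Padding '==': partial quartet acc=0xFB0 -> emit FB; bytes_emitted=10

Answer: BB EC 6A 65 88 1D 58 01 F5 FB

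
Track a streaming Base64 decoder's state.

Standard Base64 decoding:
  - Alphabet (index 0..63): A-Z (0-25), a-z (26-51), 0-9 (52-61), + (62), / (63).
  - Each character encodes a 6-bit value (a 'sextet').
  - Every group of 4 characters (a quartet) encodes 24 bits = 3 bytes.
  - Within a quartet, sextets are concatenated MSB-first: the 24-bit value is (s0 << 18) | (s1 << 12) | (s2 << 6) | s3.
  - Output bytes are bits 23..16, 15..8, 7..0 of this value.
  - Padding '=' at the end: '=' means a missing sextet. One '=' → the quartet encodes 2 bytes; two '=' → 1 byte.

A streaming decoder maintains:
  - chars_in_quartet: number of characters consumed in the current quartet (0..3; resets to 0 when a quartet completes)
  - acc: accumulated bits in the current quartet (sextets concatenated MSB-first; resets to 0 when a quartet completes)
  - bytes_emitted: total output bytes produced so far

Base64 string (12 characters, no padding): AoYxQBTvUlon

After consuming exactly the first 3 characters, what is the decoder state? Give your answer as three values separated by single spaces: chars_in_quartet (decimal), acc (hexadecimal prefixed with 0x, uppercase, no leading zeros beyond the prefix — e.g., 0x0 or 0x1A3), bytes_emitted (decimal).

Answer: 3 0xA18 0

Derivation:
After char 0 ('A'=0): chars_in_quartet=1 acc=0x0 bytes_emitted=0
After char 1 ('o'=40): chars_in_quartet=2 acc=0x28 bytes_emitted=0
After char 2 ('Y'=24): chars_in_quartet=3 acc=0xA18 bytes_emitted=0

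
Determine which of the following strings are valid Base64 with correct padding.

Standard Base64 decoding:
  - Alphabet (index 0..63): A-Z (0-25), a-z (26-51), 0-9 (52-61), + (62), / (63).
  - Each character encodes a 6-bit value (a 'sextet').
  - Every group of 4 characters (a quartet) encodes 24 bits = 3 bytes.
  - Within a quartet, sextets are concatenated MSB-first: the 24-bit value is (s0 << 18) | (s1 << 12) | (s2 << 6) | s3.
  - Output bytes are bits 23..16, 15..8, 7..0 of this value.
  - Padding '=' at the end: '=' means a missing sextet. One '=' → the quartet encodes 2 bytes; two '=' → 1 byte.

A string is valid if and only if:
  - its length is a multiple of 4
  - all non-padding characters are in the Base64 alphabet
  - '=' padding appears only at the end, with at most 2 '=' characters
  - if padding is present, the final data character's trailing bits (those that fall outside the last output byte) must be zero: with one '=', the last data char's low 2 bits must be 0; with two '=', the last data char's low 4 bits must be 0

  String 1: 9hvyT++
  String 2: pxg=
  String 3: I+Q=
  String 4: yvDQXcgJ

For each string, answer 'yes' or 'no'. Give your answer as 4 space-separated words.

String 1: '9hvyT++' → invalid (len=7 not mult of 4)
String 2: 'pxg=' → valid
String 3: 'I+Q=' → valid
String 4: 'yvDQXcgJ' → valid

Answer: no yes yes yes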